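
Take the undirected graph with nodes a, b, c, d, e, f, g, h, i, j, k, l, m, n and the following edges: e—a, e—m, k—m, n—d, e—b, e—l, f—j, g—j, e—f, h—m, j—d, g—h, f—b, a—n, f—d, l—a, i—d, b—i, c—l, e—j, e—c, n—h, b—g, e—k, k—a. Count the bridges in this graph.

0

The edges on the cycle e-c-l-e are not bridges since each lies on that cycle.
Every edge lies on some cycle, so there are no bridges.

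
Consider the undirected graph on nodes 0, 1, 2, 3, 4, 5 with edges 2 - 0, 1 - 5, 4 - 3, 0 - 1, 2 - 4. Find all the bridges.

removing 4 - 2 disconnects 4 from 2; removing 0 - 1 disconnects 0 from 1; removing 5 - 1 disconnects 5 from 1; removing 0 - 2 disconnects 0 from 2 — these are bridges.
In total 5 edges are bridges.

0-1, 0-2, 1-5, 2-4, 3-4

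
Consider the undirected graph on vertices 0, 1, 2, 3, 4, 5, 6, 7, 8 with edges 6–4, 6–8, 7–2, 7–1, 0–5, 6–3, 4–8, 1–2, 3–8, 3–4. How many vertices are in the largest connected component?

Starting from 0 we can reach 0, 5. That is one component of size 2.
Starting from 1 we can reach 1, 2, 7. That is one component of size 3.
Starting from 3 we can reach 3, 4, 6, 8. That is one component of size 4.
The largest has 4 vertices.

4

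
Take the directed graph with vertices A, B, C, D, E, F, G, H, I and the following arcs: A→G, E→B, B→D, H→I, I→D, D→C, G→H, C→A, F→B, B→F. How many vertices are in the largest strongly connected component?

{A, C, D, G, H, I} are all mutually reachable — one SCC of size 6.
{B, F} are all mutually reachable — one SCC of size 2.
{E} is an SCC by itself.
The largest has 6 vertices.

6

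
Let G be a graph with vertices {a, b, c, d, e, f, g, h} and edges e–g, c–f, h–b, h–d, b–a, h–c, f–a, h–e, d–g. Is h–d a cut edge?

After removing h–d, the path h-e-g-d still connects them, so the edge is not a bridge.

No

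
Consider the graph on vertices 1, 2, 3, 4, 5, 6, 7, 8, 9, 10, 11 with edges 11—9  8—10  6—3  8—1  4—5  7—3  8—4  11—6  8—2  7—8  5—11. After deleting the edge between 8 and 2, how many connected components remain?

2

Before removal there is 1 component.
8—2 is a bridge — removing it separates 8's side from 2's side.
After removal: 2 components.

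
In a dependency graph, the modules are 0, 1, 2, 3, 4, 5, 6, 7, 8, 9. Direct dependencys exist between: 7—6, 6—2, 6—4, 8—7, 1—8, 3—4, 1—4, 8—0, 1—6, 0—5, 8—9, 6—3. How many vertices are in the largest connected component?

10

Starting from 0 we can reach 0, 1, 2, 3, 4, 5, 6, 7, 8, 9. That is one component of size 10.
The largest has 10 vertices.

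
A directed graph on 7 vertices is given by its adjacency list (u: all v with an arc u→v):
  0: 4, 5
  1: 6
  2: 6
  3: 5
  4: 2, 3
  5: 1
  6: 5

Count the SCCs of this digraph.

5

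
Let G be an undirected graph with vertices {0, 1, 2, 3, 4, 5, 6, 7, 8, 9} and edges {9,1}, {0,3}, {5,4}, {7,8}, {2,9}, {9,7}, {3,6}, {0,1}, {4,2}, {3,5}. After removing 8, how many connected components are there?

1

With 8 gone, the remaining components are: {0, 1, 2, 3, 4, 5, 6, 7, 9}.
That is 1 component.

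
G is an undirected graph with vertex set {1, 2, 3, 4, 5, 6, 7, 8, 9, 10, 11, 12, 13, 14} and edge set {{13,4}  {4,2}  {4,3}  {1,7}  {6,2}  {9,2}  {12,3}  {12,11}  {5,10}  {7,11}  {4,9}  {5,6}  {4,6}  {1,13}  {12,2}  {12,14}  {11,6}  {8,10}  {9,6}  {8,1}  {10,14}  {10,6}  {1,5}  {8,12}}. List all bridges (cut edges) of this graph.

none

The edges on the cycle 8-12-3-4-13-1-8 are not bridges since each lies on that cycle.
Every edge lies on some cycle, so there are no bridges.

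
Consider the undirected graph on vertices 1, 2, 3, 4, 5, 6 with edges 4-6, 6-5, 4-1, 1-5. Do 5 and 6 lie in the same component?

From 5 we can reach 1, 4, 5, 6, which includes 6.

Yes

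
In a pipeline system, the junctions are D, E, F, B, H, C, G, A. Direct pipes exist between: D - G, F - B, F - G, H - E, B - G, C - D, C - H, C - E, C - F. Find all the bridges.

The edges on the cycle C-H-E-C are not bridges since each lies on that cycle.
Every edge lies on some cycle, so there are no bridges.

none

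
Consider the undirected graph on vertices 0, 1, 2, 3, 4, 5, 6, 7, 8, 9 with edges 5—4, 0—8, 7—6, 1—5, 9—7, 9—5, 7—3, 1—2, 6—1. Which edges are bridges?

The edges on the cycle 9-7-6-1-5-9 are not bridges since each lies on that cycle.
But removing 0—8 disconnects 0 from 8; removing 5—4 disconnects 5 from 4; removing 7—3 disconnects 7 from 3; removing 1—2 disconnects 1 from 2 — these are bridges.

0-8, 1-2, 3-7, 4-5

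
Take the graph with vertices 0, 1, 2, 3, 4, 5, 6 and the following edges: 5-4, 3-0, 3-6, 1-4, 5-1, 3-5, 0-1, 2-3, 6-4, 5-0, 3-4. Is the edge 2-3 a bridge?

Yes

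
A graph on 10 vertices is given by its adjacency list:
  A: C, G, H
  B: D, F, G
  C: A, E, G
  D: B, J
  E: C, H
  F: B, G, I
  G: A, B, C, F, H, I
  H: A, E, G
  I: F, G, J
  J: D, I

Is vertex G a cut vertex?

Deleting G raises the number of components from 1 to 2, so G is a cut vertex.

Yes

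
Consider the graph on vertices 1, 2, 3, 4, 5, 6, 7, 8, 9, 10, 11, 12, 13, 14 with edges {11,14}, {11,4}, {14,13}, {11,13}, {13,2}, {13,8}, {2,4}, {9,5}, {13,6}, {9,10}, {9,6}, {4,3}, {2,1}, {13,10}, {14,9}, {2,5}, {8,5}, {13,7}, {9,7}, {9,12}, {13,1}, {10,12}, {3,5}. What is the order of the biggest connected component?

14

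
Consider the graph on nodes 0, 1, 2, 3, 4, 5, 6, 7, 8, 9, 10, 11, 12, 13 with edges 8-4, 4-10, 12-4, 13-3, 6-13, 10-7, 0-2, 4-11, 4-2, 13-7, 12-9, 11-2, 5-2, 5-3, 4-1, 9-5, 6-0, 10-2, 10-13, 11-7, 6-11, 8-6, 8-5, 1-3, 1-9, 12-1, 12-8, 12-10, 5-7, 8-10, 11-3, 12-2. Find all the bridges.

none

The edges on the cycle 12-8-6-13-7-10-12 are not bridges since each lies on that cycle.
Every edge lies on some cycle, so there are no bridges.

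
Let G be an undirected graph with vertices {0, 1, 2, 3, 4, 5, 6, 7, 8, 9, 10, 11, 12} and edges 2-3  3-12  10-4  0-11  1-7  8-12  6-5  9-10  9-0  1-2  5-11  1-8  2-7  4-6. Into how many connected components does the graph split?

2

Starting from 1 we can reach 1, 2, 3, 7, 8, 12. That is one component of size 6.
Starting from 0 we can reach 0, 4, 5, 6, 9, 10, 11. That is one component of size 7.
Total: 2 components.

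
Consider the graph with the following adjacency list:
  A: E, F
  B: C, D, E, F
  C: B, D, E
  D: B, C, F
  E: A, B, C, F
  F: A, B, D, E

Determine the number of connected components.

1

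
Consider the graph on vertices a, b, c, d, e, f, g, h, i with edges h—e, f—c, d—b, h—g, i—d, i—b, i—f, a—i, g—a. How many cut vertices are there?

5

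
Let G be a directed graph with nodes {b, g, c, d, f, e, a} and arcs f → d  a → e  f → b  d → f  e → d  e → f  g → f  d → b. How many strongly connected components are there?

6

{d, f} are all mutually reachable — one SCC of size 2.
{b} is an SCC by itself.
{e} is an SCC by itself.
{g} is an SCC by itself.
{c} is an SCC by itself.
(and 1 more singleton SCC)
That gives 6 strongly connected components.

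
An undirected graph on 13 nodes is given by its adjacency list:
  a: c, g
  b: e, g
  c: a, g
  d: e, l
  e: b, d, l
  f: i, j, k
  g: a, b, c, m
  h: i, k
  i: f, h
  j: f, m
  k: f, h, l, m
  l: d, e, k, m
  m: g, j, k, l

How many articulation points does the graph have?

1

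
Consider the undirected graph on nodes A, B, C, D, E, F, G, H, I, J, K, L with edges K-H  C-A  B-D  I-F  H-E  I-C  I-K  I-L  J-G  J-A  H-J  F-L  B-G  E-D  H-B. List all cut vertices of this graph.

I

Removing I increases the component count from 1 to 2, so I is a cut vertex.
By contrast removing K leaves 1 component; it is not a cut vertex. No other vertex is a cut vertex either.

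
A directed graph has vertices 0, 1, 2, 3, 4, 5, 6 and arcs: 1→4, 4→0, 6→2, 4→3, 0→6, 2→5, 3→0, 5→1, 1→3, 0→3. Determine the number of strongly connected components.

{0, 1, 2, 3, 4, 5, 6} are all mutually reachable — one SCC of size 7.
That gives 1 strongly connected component.

1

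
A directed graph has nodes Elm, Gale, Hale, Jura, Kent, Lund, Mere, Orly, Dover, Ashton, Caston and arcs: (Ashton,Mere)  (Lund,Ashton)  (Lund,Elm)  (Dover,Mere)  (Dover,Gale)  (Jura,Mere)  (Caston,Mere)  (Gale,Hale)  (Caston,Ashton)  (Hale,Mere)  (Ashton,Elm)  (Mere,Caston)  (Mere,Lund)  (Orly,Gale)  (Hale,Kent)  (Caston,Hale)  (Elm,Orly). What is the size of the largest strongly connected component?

{Elm, Gale, Hale, Lund, Mere, Orly, Ashton, Caston} are all mutually reachable — one SCC of size 8.
{Kent} is an SCC by itself.
{Jura} is an SCC by itself.
{Dover} is an SCC by itself.
The largest has 8 vertices.

8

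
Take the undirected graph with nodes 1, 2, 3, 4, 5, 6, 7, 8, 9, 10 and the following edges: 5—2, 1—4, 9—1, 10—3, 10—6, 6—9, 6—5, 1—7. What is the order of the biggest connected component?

9

8 is isolated — a component by itself.
Starting from 1 we can reach 1, 2, 3, 4, 5, 6, 7, 9, 10. That is one component of size 9.
The largest has 9 vertices.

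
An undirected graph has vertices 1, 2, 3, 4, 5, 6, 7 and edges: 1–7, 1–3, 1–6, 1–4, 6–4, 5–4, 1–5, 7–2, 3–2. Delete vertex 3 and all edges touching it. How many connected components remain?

1

With 3 gone, the remaining components are: {1, 2, 4, 5, 6, 7}.
That is 1 component.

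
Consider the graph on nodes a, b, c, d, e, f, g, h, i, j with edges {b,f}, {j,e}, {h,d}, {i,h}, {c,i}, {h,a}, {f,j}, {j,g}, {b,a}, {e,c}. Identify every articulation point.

h, j

Removing h increases the component count from 1 to 2, so h is a cut vertex.
Removing j increases the component count from 1 to 2, so j is a cut vertex.
By contrast removing g leaves 1 component; it is not a cut vertex. No other vertex is a cut vertex either.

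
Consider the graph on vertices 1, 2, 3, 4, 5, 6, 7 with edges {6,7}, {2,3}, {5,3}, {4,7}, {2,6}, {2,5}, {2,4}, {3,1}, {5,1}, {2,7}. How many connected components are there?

Starting from 1 we can reach 1, 2, 3, 4, 5, 6, 7. That is one component of size 7.
Total: 1 component.

1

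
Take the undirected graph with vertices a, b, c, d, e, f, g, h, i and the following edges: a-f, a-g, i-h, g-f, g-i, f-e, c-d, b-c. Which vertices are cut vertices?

Removing c increases the component count from 2 to 3, so c is a cut vertex.
Removing f increases the component count from 2 to 3, so f is a cut vertex.
Removing g increases the component count from 2 to 3, so g is a cut vertex.
Likewise i is a cut vertex.
By contrast removing e leaves 2 components; it is not a cut vertex. No other vertex is a cut vertex either.

c, f, g, i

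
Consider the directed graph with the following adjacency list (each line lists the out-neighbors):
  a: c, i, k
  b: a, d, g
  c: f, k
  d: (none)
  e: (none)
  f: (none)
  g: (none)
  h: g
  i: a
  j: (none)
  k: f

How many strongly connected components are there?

10

{a, i} are all mutually reachable — one SCC of size 2.
{f} is an SCC by itself.
{h} is an SCC by itself.
{k} is an SCC by itself.
{c} is an SCC by itself.
(and 5 more singleton SCCs)
That gives 10 strongly connected components.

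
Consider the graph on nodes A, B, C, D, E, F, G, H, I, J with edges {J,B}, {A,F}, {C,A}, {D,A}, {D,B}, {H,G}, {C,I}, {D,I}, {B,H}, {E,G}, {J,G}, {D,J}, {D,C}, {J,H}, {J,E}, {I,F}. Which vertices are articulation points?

D

Removing D increases the component count from 1 to 2, so D is a cut vertex.
By contrast removing C leaves 1 component; it is not a cut vertex. No other vertex is a cut vertex either.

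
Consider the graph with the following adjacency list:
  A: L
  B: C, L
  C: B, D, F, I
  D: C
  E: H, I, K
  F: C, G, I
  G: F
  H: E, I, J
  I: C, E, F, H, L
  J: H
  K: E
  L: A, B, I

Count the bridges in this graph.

The edges on the cycle I-H-E-I are not bridges since each lies on that cycle.
But removing L-A disconnects L from A; removing F-G disconnects F from G; removing J-H disconnects J from H; removing K-E disconnects K from E — these are bridges.
In total 5 edges are bridges.

5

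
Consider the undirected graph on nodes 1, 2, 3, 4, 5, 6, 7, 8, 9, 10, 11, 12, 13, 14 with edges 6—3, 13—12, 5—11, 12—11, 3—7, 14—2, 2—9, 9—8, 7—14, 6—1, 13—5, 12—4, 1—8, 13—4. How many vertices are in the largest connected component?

10 is isolated — a component by itself.
Starting from 4 we can reach 4, 5, 11, 12, 13. That is one component of size 5.
Starting from 1 we can reach 1, 2, 3, 6, 7, 8, 9, 14. That is one component of size 8.
The largest has 8 vertices.

8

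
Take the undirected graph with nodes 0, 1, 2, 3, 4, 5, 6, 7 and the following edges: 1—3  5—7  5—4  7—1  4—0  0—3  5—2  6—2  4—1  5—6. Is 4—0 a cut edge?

No

After removing 4—0, the path 4-1-3-0 still connects them, so the edge is not a bridge.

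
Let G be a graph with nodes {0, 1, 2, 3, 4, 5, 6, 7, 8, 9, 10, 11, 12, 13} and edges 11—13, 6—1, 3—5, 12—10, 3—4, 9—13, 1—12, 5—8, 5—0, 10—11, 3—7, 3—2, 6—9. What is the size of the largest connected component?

Starting from 0 we can reach 0, 2, 3, 4, 5, 7, 8. That is one component of size 7.
Starting from 1 we can reach 1, 6, 9, 10, 11, 12, 13. That is one component of size 7.
The largest has 7 vertices.

7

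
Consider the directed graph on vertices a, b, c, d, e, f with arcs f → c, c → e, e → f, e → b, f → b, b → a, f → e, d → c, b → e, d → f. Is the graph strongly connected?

No

There is no directed path from a to d, so the graph is not strongly connected.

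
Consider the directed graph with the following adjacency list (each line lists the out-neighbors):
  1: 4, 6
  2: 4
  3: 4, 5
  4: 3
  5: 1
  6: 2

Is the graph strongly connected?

From 2 we can reach every vertex (1, 2, 3, 4, 5, 6), and every vertex can reach 2 (1, 2, 3, 4, 5, 6). So the whole graph is one strongly connected component.

Yes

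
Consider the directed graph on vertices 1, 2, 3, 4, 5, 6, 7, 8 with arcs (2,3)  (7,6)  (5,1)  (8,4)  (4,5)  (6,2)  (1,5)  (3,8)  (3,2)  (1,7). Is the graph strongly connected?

From 8 we can reach every vertex (1, 2, 3, 4, 5, 6, 7, 8), and every vertex can reach 8 (1, 2, 3, 4, 5, 6, 7, 8). So the whole graph is one strongly connected component.

Yes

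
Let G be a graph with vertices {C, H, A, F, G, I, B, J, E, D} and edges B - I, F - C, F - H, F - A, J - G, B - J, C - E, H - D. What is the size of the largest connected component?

Starting from B we can reach B, G, I, J. That is one component of size 4.
Starting from A we can reach A, C, D, E, F, H. That is one component of size 6.
The largest has 6 vertices.

6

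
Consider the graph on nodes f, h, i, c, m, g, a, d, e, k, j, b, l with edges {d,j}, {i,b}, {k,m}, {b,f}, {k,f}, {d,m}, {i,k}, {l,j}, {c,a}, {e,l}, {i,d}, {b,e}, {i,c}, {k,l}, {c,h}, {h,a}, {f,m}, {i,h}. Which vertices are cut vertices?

Removing i increases the component count from 2 to 3, so i is a cut vertex.
By contrast removing b leaves 2 components; it is not a cut vertex. No other vertex is a cut vertex either.

i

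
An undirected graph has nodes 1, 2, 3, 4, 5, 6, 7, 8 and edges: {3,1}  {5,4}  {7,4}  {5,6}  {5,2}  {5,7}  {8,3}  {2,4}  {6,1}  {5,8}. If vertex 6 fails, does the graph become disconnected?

Deleting 6 leaves 1 component (was 1) (its neighbors 1, 5 remain connected to each other), so 6 is not a cut vertex.

No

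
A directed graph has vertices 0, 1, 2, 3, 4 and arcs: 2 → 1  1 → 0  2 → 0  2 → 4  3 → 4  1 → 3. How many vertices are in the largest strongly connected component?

1

{4} is an SCC by itself.
{3} is an SCC by itself.
{2} is an SCC by itself.
{0} is an SCC by itself.
{1} is an SCC by itself.
The largest has 1 vertex.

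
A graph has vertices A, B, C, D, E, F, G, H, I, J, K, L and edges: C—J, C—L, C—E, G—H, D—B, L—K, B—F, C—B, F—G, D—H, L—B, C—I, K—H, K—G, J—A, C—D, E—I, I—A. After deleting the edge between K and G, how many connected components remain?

1

K and G are still connected via K-H-G, so the component count stays at 1.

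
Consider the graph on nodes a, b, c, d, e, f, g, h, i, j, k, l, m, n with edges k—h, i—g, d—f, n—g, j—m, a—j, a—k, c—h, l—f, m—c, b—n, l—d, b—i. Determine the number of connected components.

e is isolated — a component by itself.
Starting from d we can reach d, f, l. That is one component of size 3.
Starting from b we can reach b, g, i, n. That is one component of size 4.
Starting from a we can reach a, c, h, j, k, m. That is one component of size 6.
Total: 4 components.

4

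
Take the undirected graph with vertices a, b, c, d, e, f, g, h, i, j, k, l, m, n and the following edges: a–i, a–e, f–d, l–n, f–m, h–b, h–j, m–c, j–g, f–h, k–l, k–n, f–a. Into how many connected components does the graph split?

2

Starting from k we can reach k, l, n. That is one component of size 3.
Starting from a we can reach a, b, c, d, e, f, g, h, i, j, m. That is one component of size 11.
Total: 2 components.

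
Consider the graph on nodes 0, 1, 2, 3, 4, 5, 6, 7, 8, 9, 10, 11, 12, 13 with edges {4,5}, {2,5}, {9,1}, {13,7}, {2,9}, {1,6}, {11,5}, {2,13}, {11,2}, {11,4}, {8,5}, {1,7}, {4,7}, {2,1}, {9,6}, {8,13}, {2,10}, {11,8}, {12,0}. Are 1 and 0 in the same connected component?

No

The component containing 1 is {1, 2, 4, 5, 6, 7, 8, 9, 10, 11, 13}, and 0 is not in it.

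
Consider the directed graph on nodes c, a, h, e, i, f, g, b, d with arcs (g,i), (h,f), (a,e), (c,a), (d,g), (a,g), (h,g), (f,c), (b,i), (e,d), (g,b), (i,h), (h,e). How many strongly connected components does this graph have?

1

{a, b, c, d, e, f, g, h, i} are all mutually reachable — one SCC of size 9.
That gives 1 strongly connected component.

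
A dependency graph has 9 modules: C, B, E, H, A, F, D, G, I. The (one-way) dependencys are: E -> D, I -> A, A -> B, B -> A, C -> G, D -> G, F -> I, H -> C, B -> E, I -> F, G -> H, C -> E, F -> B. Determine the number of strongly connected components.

3

{C, D, E, G, H} are all mutually reachable — one SCC of size 5.
{A, B} are all mutually reachable — one SCC of size 2.
{F, I} are all mutually reachable — one SCC of size 2.
That gives 3 strongly connected components.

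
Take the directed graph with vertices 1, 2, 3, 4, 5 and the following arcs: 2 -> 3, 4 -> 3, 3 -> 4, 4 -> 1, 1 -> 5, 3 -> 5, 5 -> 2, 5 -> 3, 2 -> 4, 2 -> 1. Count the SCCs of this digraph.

1

{1, 2, 3, 4, 5} are all mutually reachable — one SCC of size 5.
That gives 1 strongly connected component.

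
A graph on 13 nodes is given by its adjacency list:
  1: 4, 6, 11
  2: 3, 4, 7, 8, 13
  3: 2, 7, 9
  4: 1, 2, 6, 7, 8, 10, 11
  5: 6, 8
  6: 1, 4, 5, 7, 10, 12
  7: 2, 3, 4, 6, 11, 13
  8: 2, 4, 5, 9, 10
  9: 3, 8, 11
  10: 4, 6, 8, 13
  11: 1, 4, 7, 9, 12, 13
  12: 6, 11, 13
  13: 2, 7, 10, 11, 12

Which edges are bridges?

none

The edges on the cycle 7-3-9-11-4-7 are not bridges since each lies on that cycle.
Every edge lies on some cycle, so there are no bridges.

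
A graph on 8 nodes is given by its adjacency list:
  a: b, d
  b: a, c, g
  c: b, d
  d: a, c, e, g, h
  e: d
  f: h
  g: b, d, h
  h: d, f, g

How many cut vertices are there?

2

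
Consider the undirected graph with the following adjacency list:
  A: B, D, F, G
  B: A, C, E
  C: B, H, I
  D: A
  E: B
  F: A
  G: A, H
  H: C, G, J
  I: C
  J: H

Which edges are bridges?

The edges on the cycle C-H-G-A-B-C are not bridges since each lies on that cycle.
But removing H-J disconnects H from J; removing A-F disconnects A from F; removing B-E disconnects B from E; removing A-D disconnects A from D — these are bridges.
In total 5 edges are bridges.

A-D, A-F, B-E, C-I, H-J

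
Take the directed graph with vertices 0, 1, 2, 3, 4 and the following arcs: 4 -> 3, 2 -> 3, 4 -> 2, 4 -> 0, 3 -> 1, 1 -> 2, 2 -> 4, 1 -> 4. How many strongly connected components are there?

{1, 2, 3, 4} are all mutually reachable — one SCC of size 4.
{0} is an SCC by itself.
That gives 2 strongly connected components.

2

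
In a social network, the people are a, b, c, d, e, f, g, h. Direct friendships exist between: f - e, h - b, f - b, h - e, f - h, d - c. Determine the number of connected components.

a is isolated — a component by itself.
g is isolated — a component by itself.
Starting from c we can reach c, d. That is one component of size 2.
Starting from b we can reach b, e, f, h. That is one component of size 4.
Total: 4 components.

4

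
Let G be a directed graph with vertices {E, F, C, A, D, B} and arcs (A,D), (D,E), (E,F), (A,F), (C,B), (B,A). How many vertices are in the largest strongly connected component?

1

{A} is an SCC by itself.
{B} is an SCC by itself.
{C} is an SCC by itself.
{D} is an SCC by itself.
{E} is an SCC by itself.
(and 1 more singleton SCC)
The largest has 1 vertex.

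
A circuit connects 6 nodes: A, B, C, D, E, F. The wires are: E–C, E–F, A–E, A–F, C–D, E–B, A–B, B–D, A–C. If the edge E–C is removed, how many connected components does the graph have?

1

E and C are still connected via E-A-C, so the component count stays at 1.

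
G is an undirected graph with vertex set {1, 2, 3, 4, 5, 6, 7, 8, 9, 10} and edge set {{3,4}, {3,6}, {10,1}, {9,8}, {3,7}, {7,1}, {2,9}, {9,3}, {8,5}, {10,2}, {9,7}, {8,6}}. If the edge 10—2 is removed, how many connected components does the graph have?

10 and 2 are still connected via 10-1-7-9-2, so the component count stays at 1.

1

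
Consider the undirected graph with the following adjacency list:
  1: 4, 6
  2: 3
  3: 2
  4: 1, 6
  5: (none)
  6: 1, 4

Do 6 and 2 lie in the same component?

No

The component containing 6 is {1, 4, 6}, and 2 is not in it.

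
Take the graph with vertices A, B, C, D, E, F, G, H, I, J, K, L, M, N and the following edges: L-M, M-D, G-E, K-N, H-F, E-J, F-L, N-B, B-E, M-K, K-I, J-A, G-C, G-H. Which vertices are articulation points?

E, G, J, K, M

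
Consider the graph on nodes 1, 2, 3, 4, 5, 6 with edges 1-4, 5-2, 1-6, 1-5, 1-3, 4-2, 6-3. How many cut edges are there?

0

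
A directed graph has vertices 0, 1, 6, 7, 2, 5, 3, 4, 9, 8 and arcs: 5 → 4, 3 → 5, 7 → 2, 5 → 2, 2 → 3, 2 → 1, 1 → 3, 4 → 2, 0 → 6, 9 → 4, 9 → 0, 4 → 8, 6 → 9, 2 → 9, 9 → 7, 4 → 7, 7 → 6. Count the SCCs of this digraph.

{0, 1, 2, 3, 4, 5, 6, 7, 9} are all mutually reachable — one SCC of size 9.
{8} is an SCC by itself.
That gives 2 strongly connected components.

2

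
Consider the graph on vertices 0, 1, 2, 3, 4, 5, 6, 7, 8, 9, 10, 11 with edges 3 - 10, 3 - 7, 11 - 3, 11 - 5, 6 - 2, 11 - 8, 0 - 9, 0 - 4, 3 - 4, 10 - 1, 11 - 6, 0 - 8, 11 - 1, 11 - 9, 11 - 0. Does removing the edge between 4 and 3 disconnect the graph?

After removing 4 - 3, the path 4-0-11-3 still connects them, so the edge is not a bridge.

No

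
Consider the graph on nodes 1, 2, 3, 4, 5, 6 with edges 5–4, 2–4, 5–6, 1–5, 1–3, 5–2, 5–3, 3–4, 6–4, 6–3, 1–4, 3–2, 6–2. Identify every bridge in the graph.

The edges on the cycle 1-5-6-2-3-1 are not bridges since each lies on that cycle.
Every edge lies on some cycle, so there are no bridges.

none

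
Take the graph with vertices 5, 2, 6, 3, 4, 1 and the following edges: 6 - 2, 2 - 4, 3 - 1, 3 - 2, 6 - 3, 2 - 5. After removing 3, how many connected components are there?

2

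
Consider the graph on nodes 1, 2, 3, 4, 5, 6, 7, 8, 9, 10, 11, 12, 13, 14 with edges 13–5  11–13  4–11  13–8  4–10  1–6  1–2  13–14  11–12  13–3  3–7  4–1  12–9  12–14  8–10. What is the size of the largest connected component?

14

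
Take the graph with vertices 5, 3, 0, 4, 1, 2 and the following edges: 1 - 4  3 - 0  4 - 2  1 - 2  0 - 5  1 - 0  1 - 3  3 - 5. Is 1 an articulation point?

Yes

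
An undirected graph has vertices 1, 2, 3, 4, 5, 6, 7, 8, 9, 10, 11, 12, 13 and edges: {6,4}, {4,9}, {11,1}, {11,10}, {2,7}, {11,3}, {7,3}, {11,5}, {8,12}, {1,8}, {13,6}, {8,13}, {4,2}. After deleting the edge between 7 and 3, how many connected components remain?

1

7 and 3 are still connected via 7-2-4-6-13-8-1-11-3, so the component count stays at 1.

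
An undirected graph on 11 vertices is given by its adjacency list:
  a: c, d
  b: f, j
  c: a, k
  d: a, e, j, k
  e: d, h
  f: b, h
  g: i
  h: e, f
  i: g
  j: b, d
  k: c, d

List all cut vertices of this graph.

d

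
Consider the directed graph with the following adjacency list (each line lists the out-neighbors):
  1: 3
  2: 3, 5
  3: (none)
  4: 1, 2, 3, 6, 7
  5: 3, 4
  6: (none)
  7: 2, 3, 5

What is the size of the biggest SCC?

4

{2, 4, 5, 7} are all mutually reachable — one SCC of size 4.
{6} is an SCC by itself.
{1} is an SCC by itself.
{3} is an SCC by itself.
The largest has 4 vertices.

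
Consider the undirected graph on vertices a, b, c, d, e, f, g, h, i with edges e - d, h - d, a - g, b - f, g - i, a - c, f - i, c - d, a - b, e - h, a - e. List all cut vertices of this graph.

Removing a increases the component count from 1 to 2, so a is a cut vertex.
By contrast removing c leaves 1 component; it is not a cut vertex. No other vertex is a cut vertex either.

a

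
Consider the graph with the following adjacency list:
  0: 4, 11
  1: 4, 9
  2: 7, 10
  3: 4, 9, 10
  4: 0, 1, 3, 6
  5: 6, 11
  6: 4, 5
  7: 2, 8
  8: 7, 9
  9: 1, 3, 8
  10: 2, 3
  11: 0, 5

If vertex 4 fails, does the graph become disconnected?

Yes

Deleting 4 raises the number of components from 1 to 2, so 4 is a cut vertex.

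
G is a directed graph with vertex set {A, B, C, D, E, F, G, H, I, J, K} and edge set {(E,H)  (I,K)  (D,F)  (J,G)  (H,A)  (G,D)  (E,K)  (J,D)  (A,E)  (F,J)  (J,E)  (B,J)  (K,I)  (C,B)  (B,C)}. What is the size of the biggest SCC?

{D, F, G, J} are all mutually reachable — one SCC of size 4.
{A, E, H} are all mutually reachable — one SCC of size 3.
{I, K} are all mutually reachable — one SCC of size 2.
{B, C} are all mutually reachable — one SCC of size 2.
The largest has 4 vertices.

4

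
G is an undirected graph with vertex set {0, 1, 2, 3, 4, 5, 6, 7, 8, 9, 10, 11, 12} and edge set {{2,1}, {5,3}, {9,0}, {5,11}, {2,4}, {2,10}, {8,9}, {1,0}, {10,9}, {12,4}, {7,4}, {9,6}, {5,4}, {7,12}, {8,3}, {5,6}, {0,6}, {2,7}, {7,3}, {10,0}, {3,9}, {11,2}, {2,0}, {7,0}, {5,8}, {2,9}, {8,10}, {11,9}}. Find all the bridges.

none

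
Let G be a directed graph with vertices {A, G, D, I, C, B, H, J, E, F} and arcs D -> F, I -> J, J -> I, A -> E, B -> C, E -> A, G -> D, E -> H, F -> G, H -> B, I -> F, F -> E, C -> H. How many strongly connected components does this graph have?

4

{D, F, G} are all mutually reachable — one SCC of size 3.
{B, C, H} are all mutually reachable — one SCC of size 3.
{I, J} are all mutually reachable — one SCC of size 2.
{A, E} are all mutually reachable — one SCC of size 2.
That gives 4 strongly connected components.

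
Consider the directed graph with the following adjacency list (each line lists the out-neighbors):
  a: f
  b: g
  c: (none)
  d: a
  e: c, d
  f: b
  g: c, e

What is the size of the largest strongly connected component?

6

{a, b, d, e, f, g} are all mutually reachable — one SCC of size 6.
{c} is an SCC by itself.
The largest has 6 vertices.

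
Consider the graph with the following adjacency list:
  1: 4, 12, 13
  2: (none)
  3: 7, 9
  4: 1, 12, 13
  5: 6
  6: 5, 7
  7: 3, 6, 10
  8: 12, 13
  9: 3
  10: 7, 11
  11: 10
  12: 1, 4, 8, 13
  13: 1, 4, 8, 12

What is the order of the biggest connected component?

2 is isolated — a component by itself.
Starting from 1 we can reach 1, 4, 8, 12, 13. That is one component of size 5.
Starting from 3 we can reach 3, 5, 6, 7, 9, 10, 11. That is one component of size 7.
The largest has 7 vertices.

7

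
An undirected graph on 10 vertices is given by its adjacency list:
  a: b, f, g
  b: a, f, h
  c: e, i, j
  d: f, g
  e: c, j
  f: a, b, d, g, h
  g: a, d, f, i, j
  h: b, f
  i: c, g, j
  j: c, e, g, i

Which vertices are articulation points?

Removing g increases the component count from 1 to 2, so g is a cut vertex.
By contrast removing e leaves 1 component; it is not a cut vertex. No other vertex is a cut vertex either.

g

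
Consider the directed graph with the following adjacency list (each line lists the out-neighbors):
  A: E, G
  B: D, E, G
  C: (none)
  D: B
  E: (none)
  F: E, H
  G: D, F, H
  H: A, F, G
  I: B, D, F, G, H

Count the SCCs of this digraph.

4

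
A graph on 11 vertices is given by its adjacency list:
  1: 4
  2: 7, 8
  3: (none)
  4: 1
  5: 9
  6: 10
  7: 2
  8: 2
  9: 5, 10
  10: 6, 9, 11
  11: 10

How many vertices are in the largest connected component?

5

3 is isolated — a component by itself.
Starting from 1 we can reach 1, 4. That is one component of size 2.
Starting from 2 we can reach 2, 7, 8. That is one component of size 3.
Starting from 5 we can reach 5, 6, 9, 10, 11. That is one component of size 5.
The largest has 5 vertices.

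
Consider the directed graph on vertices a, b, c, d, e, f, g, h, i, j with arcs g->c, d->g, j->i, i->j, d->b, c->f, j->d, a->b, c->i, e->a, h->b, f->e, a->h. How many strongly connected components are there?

6

{c, d, g, i, j} are all mutually reachable — one SCC of size 5.
{h} is an SCC by itself.
{b} is an SCC by itself.
{e} is an SCC by itself.
{a} is an SCC by itself.
(and 1 more singleton SCC)
That gives 6 strongly connected components.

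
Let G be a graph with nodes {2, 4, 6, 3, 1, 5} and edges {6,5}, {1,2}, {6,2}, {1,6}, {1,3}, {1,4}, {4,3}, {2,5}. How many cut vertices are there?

Removing 1 increases the component count from 1 to 2, so 1 is a cut vertex.
By contrast removing 2 leaves 1 component; it is not a cut vertex. No other vertex is a cut vertex either.

1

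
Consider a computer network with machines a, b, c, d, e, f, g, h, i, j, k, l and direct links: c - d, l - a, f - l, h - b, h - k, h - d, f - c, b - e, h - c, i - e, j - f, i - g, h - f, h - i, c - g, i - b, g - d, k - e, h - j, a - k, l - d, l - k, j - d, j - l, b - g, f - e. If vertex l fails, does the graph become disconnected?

Deleting l leaves 1 component (was 1) (its neighbors a, d, f, j, k remain connected to each other), so l is not a cut vertex.

No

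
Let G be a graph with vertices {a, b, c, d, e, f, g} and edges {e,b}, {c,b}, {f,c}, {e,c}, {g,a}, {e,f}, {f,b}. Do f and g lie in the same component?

No

The component containing f is {b, c, e, f}, and g is not in it.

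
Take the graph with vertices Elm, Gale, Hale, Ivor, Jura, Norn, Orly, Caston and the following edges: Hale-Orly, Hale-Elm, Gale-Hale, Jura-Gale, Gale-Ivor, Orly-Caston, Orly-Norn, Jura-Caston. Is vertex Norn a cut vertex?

Deleting Norn leaves 1 component (was 1), so Norn is not a cut vertex.

No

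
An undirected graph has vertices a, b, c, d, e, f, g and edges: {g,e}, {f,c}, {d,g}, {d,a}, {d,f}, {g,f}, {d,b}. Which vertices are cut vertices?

Removing d increases the component count from 1 to 3, so d is a cut vertex.
Removing f increases the component count from 1 to 2, so f is a cut vertex.
Removing g increases the component count from 1 to 2, so g is a cut vertex.
By contrast removing e leaves 1 component; it is not a cut vertex. No other vertex is a cut vertex either.

d, f, g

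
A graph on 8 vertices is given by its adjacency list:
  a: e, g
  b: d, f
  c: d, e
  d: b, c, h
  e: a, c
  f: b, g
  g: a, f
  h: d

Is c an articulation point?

Deleting c leaves 1 component (was 1) (its neighbors d, e remain connected to each other), so c is not a cut vertex.

No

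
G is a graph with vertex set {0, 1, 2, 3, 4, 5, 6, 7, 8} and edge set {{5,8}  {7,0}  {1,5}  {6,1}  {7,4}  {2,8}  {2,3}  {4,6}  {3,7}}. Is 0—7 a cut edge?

Removing 0—7 leaves no path between 0 and 7: the component count goes from 1 to 2. So it is a bridge.

Yes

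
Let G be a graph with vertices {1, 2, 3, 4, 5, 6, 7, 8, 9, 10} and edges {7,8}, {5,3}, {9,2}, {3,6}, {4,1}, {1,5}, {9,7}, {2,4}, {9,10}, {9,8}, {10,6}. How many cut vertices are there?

Removing 9 increases the component count from 1 to 2, so 9 is a cut vertex.
By contrast removing 8 leaves 1 component; it is not a cut vertex. No other vertex is a cut vertex either.

1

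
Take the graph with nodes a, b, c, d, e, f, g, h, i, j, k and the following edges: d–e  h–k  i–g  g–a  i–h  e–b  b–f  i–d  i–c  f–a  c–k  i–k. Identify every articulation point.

Removing i increases the component count from 2 to 3, so i is a cut vertex.
By contrast removing k leaves 2 components; it is not a cut vertex. No other vertex is a cut vertex either.

i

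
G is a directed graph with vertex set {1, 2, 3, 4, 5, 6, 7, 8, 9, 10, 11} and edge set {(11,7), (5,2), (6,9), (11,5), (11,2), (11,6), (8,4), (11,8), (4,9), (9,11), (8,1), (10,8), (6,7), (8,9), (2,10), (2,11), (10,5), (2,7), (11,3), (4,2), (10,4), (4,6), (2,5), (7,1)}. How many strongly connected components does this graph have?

4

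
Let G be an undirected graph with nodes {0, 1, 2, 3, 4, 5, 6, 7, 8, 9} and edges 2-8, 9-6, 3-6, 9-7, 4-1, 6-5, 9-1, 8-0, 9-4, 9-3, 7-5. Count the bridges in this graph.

2

The edges on the cycle 9-4-1-9 are not bridges since each lies on that cycle.
But removing 8-0 disconnects 8 from 0; removing 8-2 disconnects 8 from 2 — these are bridges.
That makes 2 bridges.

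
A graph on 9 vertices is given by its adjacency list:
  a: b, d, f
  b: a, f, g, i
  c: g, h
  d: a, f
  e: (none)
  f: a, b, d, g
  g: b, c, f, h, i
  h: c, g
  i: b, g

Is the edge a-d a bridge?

No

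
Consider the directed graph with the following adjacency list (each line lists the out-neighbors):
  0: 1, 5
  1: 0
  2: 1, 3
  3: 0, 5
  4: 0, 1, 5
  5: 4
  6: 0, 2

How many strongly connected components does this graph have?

{0, 1, 4, 5} are all mutually reachable — one SCC of size 4.
{3} is an SCC by itself.
{2} is an SCC by itself.
{6} is an SCC by itself.
That gives 4 strongly connected components.

4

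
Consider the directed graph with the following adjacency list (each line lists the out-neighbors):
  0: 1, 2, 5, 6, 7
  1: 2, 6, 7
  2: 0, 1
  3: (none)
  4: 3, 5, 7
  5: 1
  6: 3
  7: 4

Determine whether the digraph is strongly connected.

There is no directed path from 6 to 5, so the graph is not strongly connected.

No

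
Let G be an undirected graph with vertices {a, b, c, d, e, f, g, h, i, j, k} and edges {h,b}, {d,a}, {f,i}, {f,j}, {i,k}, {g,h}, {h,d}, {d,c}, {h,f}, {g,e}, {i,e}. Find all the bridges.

The edges on the cycle g-h-f-i-e-g are not bridges since each lies on that cycle.
But removing a-d disconnects a from d; removing c-d disconnects c from d; removing b-h disconnects b from h; removing i-k disconnects i from k — these are bridges.
In total 6 edges are bridges.

a-d, b-h, c-d, d-h, f-j, i-k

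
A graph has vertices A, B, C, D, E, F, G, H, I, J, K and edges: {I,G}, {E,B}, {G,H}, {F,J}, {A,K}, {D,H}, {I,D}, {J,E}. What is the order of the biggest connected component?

C is isolated — a component by itself.
Starting from A we can reach A, K. That is one component of size 2.
Starting from D we can reach D, G, H, I. That is one component of size 4.
Starting from B we can reach B, E, F, J. That is one component of size 4.
The largest has 4 vertices.

4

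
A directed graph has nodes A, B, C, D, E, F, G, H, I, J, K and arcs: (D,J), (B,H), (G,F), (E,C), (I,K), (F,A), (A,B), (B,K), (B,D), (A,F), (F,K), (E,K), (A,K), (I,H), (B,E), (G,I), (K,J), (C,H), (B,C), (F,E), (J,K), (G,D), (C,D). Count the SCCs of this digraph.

9

{J, K} are all mutually reachable — one SCC of size 2.
{A, F} are all mutually reachable — one SCC of size 2.
{H} is an SCC by itself.
{D} is an SCC by itself.
{G} is an SCC by itself.
(and 4 more singleton SCCs)
That gives 9 strongly connected components.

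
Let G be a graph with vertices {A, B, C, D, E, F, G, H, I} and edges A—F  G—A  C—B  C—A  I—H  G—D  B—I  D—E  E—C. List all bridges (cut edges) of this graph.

The edges on the cycle G-D-E-C-A-G are not bridges since each lies on that cycle.
But removing F—A disconnects F from A; removing I—H disconnects I from H; removing B—I disconnects B from I; removing C—B disconnects C from B — these are bridges.

A-F, B-C, B-I, H-I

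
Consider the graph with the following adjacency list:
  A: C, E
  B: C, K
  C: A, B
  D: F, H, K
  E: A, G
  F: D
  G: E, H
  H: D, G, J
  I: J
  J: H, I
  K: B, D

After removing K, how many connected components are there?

1

With K gone, the remaining components are: {A, B, C, D, E, F, G, H, I, J}.
That is 1 component.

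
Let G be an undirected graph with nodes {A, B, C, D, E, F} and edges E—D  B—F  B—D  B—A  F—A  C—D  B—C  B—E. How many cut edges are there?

The edges on the cycle B-F-A-B are not bridges since each lies on that cycle.
Every edge lies on some cycle, so there are no bridges.

0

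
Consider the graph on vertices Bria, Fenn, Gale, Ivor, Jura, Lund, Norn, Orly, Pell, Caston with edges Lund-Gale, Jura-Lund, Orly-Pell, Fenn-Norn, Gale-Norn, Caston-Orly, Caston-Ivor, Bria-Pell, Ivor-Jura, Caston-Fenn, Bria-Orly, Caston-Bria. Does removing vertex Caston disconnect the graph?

Yes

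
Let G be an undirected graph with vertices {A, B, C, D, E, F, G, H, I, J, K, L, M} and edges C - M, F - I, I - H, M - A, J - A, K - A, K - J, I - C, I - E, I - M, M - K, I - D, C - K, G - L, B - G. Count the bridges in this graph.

The edges on the cycle I-C-M-I are not bridges since each lies on that cycle.
But removing I - E disconnects I from E; removing G - L disconnects G from L; removing I - D disconnects I from D; removing I - H disconnects I from H — these are bridges.
In total 6 edges are bridges.

6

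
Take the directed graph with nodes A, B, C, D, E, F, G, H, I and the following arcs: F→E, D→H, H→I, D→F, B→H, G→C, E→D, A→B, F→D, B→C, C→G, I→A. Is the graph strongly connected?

There is no directed path from C to A, so the graph is not strongly connected.

No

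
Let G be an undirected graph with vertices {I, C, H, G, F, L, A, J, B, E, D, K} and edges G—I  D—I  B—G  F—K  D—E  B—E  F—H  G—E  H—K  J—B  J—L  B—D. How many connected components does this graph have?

C is isolated — a component by itself.
A is isolated — a component by itself.
Starting from F we can reach F, H, K. That is one component of size 3.
Starting from B we can reach B, D, E, G, I, J, L. That is one component of size 7.
Total: 4 components.

4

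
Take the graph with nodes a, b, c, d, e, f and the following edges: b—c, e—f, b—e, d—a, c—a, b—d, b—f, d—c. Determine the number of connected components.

Starting from a we can reach a, b, c, d, e, f. That is one component of size 6.
Total: 1 component.

1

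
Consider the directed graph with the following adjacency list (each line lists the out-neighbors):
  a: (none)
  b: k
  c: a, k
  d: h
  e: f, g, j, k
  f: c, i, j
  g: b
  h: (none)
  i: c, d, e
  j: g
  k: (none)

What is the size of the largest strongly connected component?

{e, f, i} are all mutually reachable — one SCC of size 3.
{b} is an SCC by itself.
{d} is an SCC by itself.
{k} is an SCC by itself.
{c} is an SCC by itself.
(and 4 more singleton SCCs)
The largest has 3 vertices.

3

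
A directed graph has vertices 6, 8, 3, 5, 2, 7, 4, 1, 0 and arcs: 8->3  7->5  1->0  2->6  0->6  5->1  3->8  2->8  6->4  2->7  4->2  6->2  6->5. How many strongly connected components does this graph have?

{0, 1, 2, 4, 5, 6, 7} are all mutually reachable — one SCC of size 7.
{3, 8} are all mutually reachable — one SCC of size 2.
That gives 2 strongly connected components.

2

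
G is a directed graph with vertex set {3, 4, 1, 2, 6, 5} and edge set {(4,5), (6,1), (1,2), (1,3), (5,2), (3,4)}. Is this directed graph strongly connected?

There is no directed path from 3 to 1, so the graph is not strongly connected.

No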